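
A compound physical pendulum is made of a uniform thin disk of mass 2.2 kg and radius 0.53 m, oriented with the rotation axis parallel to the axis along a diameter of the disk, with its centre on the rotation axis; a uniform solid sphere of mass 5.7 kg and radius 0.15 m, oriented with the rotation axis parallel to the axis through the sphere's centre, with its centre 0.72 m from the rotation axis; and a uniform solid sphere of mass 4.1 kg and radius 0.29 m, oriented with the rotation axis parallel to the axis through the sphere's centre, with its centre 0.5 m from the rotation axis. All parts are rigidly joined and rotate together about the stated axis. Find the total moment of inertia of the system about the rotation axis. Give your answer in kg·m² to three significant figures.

Thin disk: I_cm = (1/4)MR² = (1/4)(2.2)(0.53)² = 0.1545 kg·m²; axis through the centre, so I = 0.1545 kg·m².
Solid sphere: I_cm = (2/5)MR² = (2/5)(5.7)(0.15)² = 0.0513 kg·m²; centre at d = 0.72 m, so the parallel axis theorem gives I = 0.0513 + (5.7)(0.72)² = 3.0062 kg·m².
Solid sphere: I_cm = (2/5)MR² = (2/5)(4.1)(0.29)² = 0.13792 kg·m²; centre at d = 0.5 m, so the parallel axis theorem gives I = 0.13792 + (4.1)(0.5)² = 1.1629 kg·m².
Total I = 0.1545 + 3.0062 + 1.1629 = 4.3236 kg·m².

4.32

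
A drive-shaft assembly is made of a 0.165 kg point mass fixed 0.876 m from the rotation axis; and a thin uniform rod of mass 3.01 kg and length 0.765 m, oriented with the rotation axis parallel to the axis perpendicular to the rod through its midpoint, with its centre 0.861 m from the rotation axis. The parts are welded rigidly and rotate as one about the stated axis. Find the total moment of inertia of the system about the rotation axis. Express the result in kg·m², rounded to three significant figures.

2.50

Point mass: I_cm = 0; centre at d = 0.876 m, so I = I_cm + Md² gives I = 0 + (0.165)(0.876)² = 0.12662 kg·m².
Thin rod: I_cm = (1/12)ML² = (1/12)(3.01)(0.765)² = 0.14679 kg·m²; centre at d = 0.861 m, so I = I_cm + Md² gives I = 0.14679 + (3.01)(0.861)² = 2.3782 kg·m².
Total I = 0.12662 + 2.3782 = 2.5048 kg·m².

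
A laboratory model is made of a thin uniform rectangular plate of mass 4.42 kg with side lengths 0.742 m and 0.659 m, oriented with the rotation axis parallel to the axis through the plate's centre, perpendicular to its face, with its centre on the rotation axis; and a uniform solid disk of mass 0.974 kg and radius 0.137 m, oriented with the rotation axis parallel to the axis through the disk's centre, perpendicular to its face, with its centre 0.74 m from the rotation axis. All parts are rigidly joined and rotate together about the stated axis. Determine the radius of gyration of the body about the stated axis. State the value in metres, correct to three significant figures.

0.410

Rectangular plate: I_cm = (1/12)M(a²+b²) = (1/12)(4.42)[(0.742)² + (0.659)²] = 0.36275 kg m²; axis through the centre, so I = 0.36275 kg m².
Solid disk: I_cm = (1/2)MR² = (1/2)(0.974)(0.137)² = 0.0091405 kg m²; centre at d = 0.74 m, so the parallel axis theorem gives I = 0.0091405 + (0.974)(0.74)² = 0.5425 kg m².
Total I = 0.90525 kg m²; total mass M = 5.394 kg.
k = √(I/M) = √(0.90525/5.394) = 0.40967 m.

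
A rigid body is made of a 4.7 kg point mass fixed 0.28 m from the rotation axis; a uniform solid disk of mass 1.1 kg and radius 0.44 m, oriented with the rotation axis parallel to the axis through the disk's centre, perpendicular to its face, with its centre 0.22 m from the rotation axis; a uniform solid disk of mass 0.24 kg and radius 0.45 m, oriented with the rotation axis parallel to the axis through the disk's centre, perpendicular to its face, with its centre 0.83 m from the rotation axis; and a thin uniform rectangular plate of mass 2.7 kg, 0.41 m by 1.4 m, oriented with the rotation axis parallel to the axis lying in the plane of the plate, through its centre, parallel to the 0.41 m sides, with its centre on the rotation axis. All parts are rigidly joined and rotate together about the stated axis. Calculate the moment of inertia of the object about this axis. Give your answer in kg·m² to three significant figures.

Point mass: I_cm = 0; centre at d = 0.28 m, so the parallel axis theorem gives I = 0 + (4.7)(0.28)² = 0.36848 kg·m².
Solid disk: I_cm = (1/2)MR² = (1/2)(1.1)(0.44)² = 0.10648 kg·m²; centre at d = 0.22 m, so the parallel axis theorem gives I = 0.10648 + (1.1)(0.22)² = 0.15972 kg·m².
Solid disk: I_cm = (1/2)MR² = (1/2)(0.24)(0.45)² = 0.0243 kg·m²; centre at d = 0.83 m, so the parallel axis theorem gives I = 0.0243 + (0.24)(0.83)² = 0.18964 kg·m².
Rectangular plate: I_cm = (1/12)Mb² = (1/12)(2.7)(1.4)² = 0.441 kg·m²; axis through the centre, so I = 0.441 kg·m².
Total I = 0.36848 + 0.15972 + 0.18964 + 0.441 = 1.1588 kg·m².

1.16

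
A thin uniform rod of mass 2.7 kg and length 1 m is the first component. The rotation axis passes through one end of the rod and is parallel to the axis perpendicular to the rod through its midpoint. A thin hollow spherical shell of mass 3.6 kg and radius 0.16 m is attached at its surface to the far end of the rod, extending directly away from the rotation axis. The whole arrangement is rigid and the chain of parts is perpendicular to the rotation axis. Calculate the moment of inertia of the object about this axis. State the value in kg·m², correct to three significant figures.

Thin rod: I_cm = (1/12)ML² = (1/12)(2.7)(1)² = 0.225 kg·m²; centre at d = 0.5 m, so the parallel axis theorem gives I = 0.225 + (2.7)(0.5)² = 0.9 kg·m².
Spherical shell: I_cm = (2/3)MR² = (2/3)(3.6)(0.16)² = 0.06144 kg·m²; centre at d = 0.5 + 0.5 + 0.16 = 1.16 m, so the parallel axis theorem gives I = 0.06144 + (3.6)(1.16)² = 4.9056 kg·m².
Total I = 0.9 + 4.9056 = 5.8056 kg·m².

5.81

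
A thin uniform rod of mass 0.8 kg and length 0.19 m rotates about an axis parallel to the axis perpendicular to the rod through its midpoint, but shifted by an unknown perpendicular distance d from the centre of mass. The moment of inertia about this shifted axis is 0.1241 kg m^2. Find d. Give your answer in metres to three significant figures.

0.390

About the centre-of-mass axis, I_cm = (1/12)ML² = (1/12)(0.8)(0.19)² = 0.0024067 kg m^2.
Parallel axis theorem: I = I_cm + Md², so Md² = 0.1241 − 0.0024067 = 0.12169 kg m^2.
d = √(0.12169 / 0.8) = 0.39002 m.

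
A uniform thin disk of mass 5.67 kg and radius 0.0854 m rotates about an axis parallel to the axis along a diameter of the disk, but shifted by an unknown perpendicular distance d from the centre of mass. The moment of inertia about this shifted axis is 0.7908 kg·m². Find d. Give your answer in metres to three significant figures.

0.371

About the centre-of-mass axis, I_cm = (1/4)MR² = (1/4)(5.67)(0.0854)² = 0.010338 kg·m².
Parallel axis theorem: I = I_cm + Md², so Md² = 0.7908 − 0.010338 = 0.78046 kg·m².
d = √(0.78046 / 5.67) = 0.37101 m.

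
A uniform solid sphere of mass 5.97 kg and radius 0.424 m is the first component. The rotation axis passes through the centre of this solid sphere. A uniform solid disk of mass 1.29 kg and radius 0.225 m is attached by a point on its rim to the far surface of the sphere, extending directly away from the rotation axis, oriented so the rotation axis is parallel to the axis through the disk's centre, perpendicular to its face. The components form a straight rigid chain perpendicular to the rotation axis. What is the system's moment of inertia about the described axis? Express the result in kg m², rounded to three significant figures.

1.01

Solid sphere: I_cm = (2/5)MR² = (2/5)(5.97)(0.424)² = 0.42931 kg m²; axis through the centre, so I = 0.42931 kg m².
Solid disk: I_cm = (1/2)MR² = (1/2)(1.29)(0.225)² = 0.032653 kg m²; centre at d = 0.424 + 0.225 = 0.649 m, so the parallel axis theorem gives I = 0.032653 + (1.29)(0.649)² = 0.576 kg m².
Total I = 0.42931 + 0.576 = 1.0053 kg m².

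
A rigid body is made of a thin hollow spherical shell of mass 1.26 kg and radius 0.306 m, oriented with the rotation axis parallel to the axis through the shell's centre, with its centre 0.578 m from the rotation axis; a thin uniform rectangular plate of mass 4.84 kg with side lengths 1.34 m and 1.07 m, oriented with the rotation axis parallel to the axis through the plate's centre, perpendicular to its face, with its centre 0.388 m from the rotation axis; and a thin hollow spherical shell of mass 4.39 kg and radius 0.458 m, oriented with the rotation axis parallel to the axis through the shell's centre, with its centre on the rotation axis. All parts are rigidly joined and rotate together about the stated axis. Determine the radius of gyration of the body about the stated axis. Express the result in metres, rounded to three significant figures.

Spherical shell: I_cm = (2/3)MR² = (2/3)(1.26)(0.306)² = 0.078654 kg m^2; centre at d = 0.578 m, so I = I_cm + Md² gives I = 0.078654 + (1.26)(0.578)² = 0.4996 kg m^2.
Rectangular plate: I_cm = (1/12)M(a²+b²) = (1/12)(4.84)[(1.34)² + (1.07)²] = 1.186 kg m^2; centre at d = 0.388 m, so I = I_cm + Md² gives I = 1.186 + (4.84)(0.388)² = 1.9146 kg m^2.
Spherical shell: I_cm = (2/3)MR² = (2/3)(4.39)(0.458)² = 0.61391 kg m^2; axis through the centre, so I = 0.61391 kg m^2.
Total I = 3.0281 kg m^2; total mass M = 10.49 kg.
k = √(I/M) = √(3.0281/10.49) = 0.53728 m.

0.537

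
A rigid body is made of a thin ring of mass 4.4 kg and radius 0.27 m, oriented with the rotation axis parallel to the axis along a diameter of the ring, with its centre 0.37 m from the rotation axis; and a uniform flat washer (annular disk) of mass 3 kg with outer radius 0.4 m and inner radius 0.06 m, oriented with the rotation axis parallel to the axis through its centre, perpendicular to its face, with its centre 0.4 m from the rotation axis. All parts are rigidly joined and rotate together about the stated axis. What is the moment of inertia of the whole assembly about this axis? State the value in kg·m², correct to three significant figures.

1.49

Thin ring: I_cm = (1/2)MR² = (1/2)(4.4)(0.27)² = 0.16038 kg·m²; centre at d = 0.37 m, so I = I_cm + Md² gives I = 0.16038 + (4.4)(0.37)² = 0.76274 kg·m².
Annular disk: I_cm = (1/2)M(R²+r²) = (1/2)(3)[(0.4)² + (0.06)²] = 0.2454 kg·m²; centre at d = 0.4 m, so I = I_cm + Md² gives I = 0.2454 + (3)(0.4)² = 0.7254 kg·m².
Total I = 0.76274 + 0.7254 = 1.4881 kg·m².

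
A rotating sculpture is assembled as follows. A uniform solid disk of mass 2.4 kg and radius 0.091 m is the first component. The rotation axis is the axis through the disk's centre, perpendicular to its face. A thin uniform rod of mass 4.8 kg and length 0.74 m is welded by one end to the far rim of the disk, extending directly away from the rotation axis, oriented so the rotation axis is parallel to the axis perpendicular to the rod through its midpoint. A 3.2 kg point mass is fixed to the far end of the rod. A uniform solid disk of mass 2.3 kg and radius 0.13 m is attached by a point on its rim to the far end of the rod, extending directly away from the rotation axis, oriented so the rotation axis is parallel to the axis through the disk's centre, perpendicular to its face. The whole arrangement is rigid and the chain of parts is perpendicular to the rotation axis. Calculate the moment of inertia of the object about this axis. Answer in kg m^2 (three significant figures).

Solid disk: I_cm = (1/2)MR² = (1/2)(2.4)(0.091)² = 0.0099372 kg m^2; axis through the centre, so I = 0.0099372 kg m^2.
Thin rod: I_cm = (1/12)ML² = (1/12)(4.8)(0.74)² = 0.21904 kg m^2; centre at d = 0.091 + 0.37 = 0.461 m, so the parallel axis theorem gives I = 0.21904 + (4.8)(0.461)² = 1.2391 kg m^2.
Point mass: I_cm = 0; centre at d = 0.091 + 0.37 + 0.37 = 0.831 m, so the parallel axis theorem gives I = 0 + (3.2)(0.831)² = 2.2098 kg m^2.
Solid disk: I_cm = (1/2)MR² = (1/2)(2.3)(0.13)² = 0.019435 kg m^2; centre at d = 0.091 + 0.37 + 0.37 + 0.13 = 0.961 m, so the parallel axis theorem gives I = 0.019435 + (2.3)(0.961)² = 2.1435 kg m^2.
Total I = 0.0099372 + 1.2391 + 2.2098 + 2.1435 = 5.6024 kg m^2.

5.60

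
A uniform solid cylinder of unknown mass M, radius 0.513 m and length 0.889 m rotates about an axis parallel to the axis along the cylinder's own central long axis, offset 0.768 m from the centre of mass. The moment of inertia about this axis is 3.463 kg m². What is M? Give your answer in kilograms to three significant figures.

I = I_cm + Md² = (1/2)MR² + Md² = M·[0.5·(0.513)² + (0.768)²] = M·0.72141.
So M = 3.463 / 0.72141 = 4.8003 kg.

4.80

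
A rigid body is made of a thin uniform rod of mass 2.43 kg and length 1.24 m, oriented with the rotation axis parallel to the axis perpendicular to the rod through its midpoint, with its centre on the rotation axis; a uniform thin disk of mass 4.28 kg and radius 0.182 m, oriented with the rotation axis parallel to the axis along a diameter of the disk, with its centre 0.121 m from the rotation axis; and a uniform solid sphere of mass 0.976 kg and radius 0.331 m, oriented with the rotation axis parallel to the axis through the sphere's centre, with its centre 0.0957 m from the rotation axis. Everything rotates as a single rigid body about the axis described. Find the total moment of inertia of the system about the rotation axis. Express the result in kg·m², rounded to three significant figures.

0.461

Thin rod: I_cm = (1/12)ML² = (1/12)(2.43)(1.24)² = 0.31136 kg·m²; axis through the centre, so I = 0.31136 kg·m².
Thin disk: I_cm = (1/4)MR² = (1/4)(4.28)(0.182)² = 0.035443 kg·m²; centre at d = 0.121 m, so the parallel axis theorem gives I = 0.035443 + (4.28)(0.121)² = 0.098106 kg·m².
Solid sphere: I_cm = (2/5)MR² = (2/5)(0.976)(0.331)² = 0.042773 kg·m²; centre at d = 0.0957 m, so the parallel axis theorem gives I = 0.042773 + (0.976)(0.0957)² = 0.051711 kg·m².
Total I = 0.31136 + 0.098106 + 0.051711 = 0.46118 kg·m².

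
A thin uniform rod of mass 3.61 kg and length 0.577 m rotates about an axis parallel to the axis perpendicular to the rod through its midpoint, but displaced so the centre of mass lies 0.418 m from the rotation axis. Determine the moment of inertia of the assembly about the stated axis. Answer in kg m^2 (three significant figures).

I_cm = (1/12)ML² = (1/12)(3.61)(0.577)² = 0.10016 kg m^2; centre at d = 0.418 m, so the parallel axis theorem gives I = 0.10016 + (3.61)(0.418)² = 0.73091 kg m^2.

0.731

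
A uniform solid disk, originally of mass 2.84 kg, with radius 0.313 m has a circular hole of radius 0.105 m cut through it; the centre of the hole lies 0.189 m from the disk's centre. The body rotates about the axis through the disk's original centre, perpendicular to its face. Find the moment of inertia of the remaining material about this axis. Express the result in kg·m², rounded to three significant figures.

0.126

Unpierced body about its centre: I₀ = (1/2)MR² = (1/2)(2.84)(0.313)² = 0.13912 kg·m².
The removed disk has mass m = M·(r/R)² = (2.84)(0.105/0.313)² = 0.3196 kg (same uniform areal density).
Its moment of inertia about the rotation axis (parallel-axis theorem): I_hole = (1/2)mr² + md² = (1/2)(0.3196)(0.105)² + (0.3196)(0.189)² = 0.013178 kg·m².
Treating the hole as negative mass, I = I₀ − I_hole = 0.13912 − 0.013178 = 0.12594 kg·m².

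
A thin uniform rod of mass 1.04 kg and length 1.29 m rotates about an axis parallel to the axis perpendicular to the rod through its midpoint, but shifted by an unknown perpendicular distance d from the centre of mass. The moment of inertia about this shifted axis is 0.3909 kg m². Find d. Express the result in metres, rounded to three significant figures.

0.487

About the centre-of-mass axis, I_cm = (1/12)ML² = (1/12)(1.04)(1.29)² = 0.14422 kg m².
Parallel axis theorem: I = I_cm + Md², so Md² = 0.3909 − 0.14422 = 0.24668 kg m².
d = √(0.24668 / 1.04) = 0.48702 m.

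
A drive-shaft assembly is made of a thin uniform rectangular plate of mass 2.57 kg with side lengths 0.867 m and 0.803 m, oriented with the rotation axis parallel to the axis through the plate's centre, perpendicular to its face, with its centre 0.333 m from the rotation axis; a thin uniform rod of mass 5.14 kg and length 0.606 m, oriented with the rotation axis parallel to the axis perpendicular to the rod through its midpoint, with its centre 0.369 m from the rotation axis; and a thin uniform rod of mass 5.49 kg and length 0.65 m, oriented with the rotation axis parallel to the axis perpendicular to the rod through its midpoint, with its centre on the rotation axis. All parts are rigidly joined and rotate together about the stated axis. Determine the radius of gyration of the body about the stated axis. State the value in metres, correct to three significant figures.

Rectangular plate: I_cm = (1/12)M(a²+b²) = (1/12)(2.57)[(0.867)² + (0.803)²] = 0.29908 kg m^2; centre at d = 0.333 m, so I = I_cm + Md² gives I = 0.29908 + (2.57)(0.333)² = 0.58407 kg m^2.
Thin rod: I_cm = (1/12)ML² = (1/12)(5.14)(0.606)² = 0.1573 kg m^2; centre at d = 0.369 m, so I = I_cm + Md² gives I = 0.1573 + (5.14)(0.369)² = 0.85717 kg m^2.
Thin rod: I_cm = (1/12)ML² = (1/12)(5.49)(0.65)² = 0.19329 kg m^2; axis through the centre, so I = 0.19329 kg m^2.
Total I = 1.6345 kg m^2; total mass M = 13.2 kg.
k = √(I/M) = √(1.6345/13.2) = 0.35189 m.

0.352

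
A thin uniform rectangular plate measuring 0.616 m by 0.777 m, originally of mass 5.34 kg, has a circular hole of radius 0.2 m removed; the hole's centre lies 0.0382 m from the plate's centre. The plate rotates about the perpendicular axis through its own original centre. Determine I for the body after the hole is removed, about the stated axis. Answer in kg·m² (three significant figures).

Unpierced body about its centre: I₀ = (1/12)M(a²+b²) = (1/12)(5.34)[(0.616)² + (0.777)²] = 0.43752 kg·m².
The removed disk has mass m = M·πr²/(ab) = (5.34)·π(0.2)²/(0.616·0.777) = 1.402 kg (same uniform areal density).
Its moment of inertia about the rotation axis (parallel-axis theorem): I_hole = (1/2)mr² + md² = (1/2)(1.402)(0.2)² + (1.402)(0.0382)² = 0.030086 kg·m².
Treating the hole as negative mass, I = I₀ − I_hole = 0.43752 − 0.030086 = 0.40743 kg·m².

0.407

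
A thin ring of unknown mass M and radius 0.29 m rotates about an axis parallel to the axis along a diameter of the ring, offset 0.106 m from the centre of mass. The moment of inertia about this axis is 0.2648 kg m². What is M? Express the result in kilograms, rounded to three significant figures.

4.97

I = I_cm + Md² = (1/2)MR² + Md² = M·[0.5·(0.29)² + (0.106)²] = M·0.053286.
So M = 0.2648 / 0.053286 = 4.9694 kg.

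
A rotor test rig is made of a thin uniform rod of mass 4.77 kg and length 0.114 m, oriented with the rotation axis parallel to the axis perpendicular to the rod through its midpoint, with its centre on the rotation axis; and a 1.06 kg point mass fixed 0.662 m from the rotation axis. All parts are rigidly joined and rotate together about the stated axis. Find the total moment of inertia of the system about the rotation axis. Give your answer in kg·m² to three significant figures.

0.470

Thin rod: I_cm = (1/12)ML² = (1/12)(4.77)(0.114)² = 0.0051659 kg·m²; axis through the centre, so I = 0.0051659 kg·m².
Point mass: I_cm = 0; centre at d = 0.662 m, so the parallel axis theorem gives I = 0 + (1.06)(0.662)² = 0.46454 kg·m².
Total I = 0.0051659 + 0.46454 = 0.4697 kg·m².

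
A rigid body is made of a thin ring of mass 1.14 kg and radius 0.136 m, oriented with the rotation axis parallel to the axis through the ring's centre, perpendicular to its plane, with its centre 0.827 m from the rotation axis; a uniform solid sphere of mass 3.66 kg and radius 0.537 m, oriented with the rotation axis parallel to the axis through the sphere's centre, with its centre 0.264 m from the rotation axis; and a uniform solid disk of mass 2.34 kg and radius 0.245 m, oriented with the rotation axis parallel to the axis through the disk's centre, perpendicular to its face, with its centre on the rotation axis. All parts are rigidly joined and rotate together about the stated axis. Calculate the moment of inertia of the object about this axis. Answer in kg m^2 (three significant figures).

Thin ring: I_cm = MR² = (1.14)(0.136)² = 0.021085 kg m^2; centre at d = 0.827 m, so I = I_cm + Md² gives I = 0.021085 + (1.14)(0.827)² = 0.80076 kg m^2.
Solid sphere: I_cm = (2/5)MR² = (2/5)(3.66)(0.537)² = 0.42217 kg m^2; centre at d = 0.264 m, so I = I_cm + Md² gives I = 0.42217 + (3.66)(0.264)² = 0.67726 kg m^2.
Solid disk: I_cm = (1/2)MR² = (1/2)(2.34)(0.245)² = 0.070229 kg m^2; axis through the centre, so I = 0.070229 kg m^2.
Total I = 0.80076 + 0.67726 + 0.070229 = 1.5483 kg m^2.

1.55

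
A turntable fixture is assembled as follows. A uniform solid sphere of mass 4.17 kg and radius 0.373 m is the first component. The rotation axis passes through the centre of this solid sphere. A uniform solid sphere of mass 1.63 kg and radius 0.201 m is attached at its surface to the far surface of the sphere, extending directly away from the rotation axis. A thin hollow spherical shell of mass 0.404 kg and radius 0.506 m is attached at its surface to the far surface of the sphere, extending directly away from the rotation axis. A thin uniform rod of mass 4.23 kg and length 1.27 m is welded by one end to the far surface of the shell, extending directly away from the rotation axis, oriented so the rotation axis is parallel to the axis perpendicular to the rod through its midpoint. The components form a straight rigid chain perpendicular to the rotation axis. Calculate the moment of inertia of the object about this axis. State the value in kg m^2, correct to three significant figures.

Solid sphere: I_cm = (2/5)MR² = (2/5)(4.17)(0.373)² = 0.23207 kg m^2; axis through the centre, so I = 0.23207 kg m^2.
Solid sphere: I_cm = (2/5)MR² = (2/5)(1.63)(0.201)² = 0.026341 kg m^2; centre at d = 0.373 + 0.201 = 0.574 m, so I = I_cm + Md² gives I = 0.026341 + (1.63)(0.574)² = 0.56339 kg m^2.
Spherical shell: I_cm = (2/3)MR² = (2/3)(0.404)(0.506)² = 0.068959 kg m^2; centre at d = 0.373 + 0.201 + 0.201 + 0.506 = 1.281 m, so I = I_cm + Md² gives I = 0.068959 + (0.404)(1.281)² = 0.73191 kg m^2.
Thin rod: I_cm = (1/12)ML² = (1/12)(4.23)(1.27)² = 0.56855 kg m^2; centre at d = 0.373 + 0.201 + 0.201 + 0.506 + 0.506 + 0.635 = 2.422 m, so I = I_cm + Md² gives I = 0.56855 + (4.23)(2.422)² = 25.382 kg m^2.
Total I = 0.23207 + 0.56339 + 0.73191 + 25.382 = 26.909 kg m^2.

26.9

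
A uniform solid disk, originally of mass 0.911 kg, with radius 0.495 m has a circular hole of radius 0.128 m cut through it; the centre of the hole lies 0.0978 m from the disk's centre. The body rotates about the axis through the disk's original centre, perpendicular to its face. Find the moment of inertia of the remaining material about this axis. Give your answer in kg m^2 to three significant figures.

Unpierced body about its centre: I₀ = (1/2)MR² = (1/2)(0.911)(0.495)² = 0.11161 kg m^2.
The removed disk has mass m = M·(r/R)² = (0.911)(0.128/0.495)² = 0.060916 kg (same uniform areal density).
Its moment of inertia about the rotation axis (parallel-axis theorem): I_hole = (1/2)mr² + md² = (1/2)(0.060916)(0.128)² + (0.060916)(0.0978)² = 0.0010817 kg m^2.
Treating the hole as negative mass, I = I₀ − I_hole = 0.11161 − 0.0010817 = 0.11053 kg m^2.

0.111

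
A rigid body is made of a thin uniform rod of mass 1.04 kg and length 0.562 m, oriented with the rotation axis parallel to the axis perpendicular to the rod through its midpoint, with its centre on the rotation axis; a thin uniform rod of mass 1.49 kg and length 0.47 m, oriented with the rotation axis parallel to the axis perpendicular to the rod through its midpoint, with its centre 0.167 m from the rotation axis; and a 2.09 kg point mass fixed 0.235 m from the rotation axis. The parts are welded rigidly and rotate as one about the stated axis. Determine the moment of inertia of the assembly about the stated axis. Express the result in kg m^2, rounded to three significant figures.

0.212

Thin rod: I_cm = (1/12)ML² = (1/12)(1.04)(0.562)² = 0.027373 kg m^2; axis through the centre, so I = 0.027373 kg m^2.
Thin rod: I_cm = (1/12)ML² = (1/12)(1.49)(0.47)² = 0.027428 kg m^2; centre at d = 0.167 m, so the parallel axis theorem gives I = 0.027428 + (1.49)(0.167)² = 0.068983 kg m^2.
Point mass: I_cm = 0; centre at d = 0.235 m, so the parallel axis theorem gives I = 0 + (2.09)(0.235)² = 0.11542 kg m^2.
Total I = 0.027373 + 0.068983 + 0.11542 = 0.21178 kg m^2.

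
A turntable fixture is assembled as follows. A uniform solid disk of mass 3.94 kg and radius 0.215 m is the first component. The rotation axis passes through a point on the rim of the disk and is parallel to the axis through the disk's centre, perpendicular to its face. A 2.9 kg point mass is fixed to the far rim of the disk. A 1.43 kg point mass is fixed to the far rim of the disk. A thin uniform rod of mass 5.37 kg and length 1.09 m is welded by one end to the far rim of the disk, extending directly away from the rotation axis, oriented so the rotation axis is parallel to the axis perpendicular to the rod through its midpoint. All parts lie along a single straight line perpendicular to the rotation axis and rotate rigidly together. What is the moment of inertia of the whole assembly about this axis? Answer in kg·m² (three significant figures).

Solid disk: I_cm = (1/2)MR² = (1/2)(3.94)(0.215)² = 0.091063 kg·m²; centre at d = 0.215 m, so the parallel axis theorem gives I = 0.091063 + (3.94)(0.215)² = 0.27319 kg·m².
Point mass: I_cm = 0; centre at d = 0.215 + 0.215 = 0.43 m, so the parallel axis theorem gives I = 0 + (2.9)(0.43)² = 0.53621 kg·m².
Point mass: I_cm = 0; centre at d = 0.215 + 0.215 = 0.43 m, so the parallel axis theorem gives I = 0 + (1.43)(0.43)² = 0.26441 kg·m².
Thin rod: I_cm = (1/12)ML² = (1/12)(5.37)(1.09)² = 0.53167 kg·m²; centre at d = 0.215 + 0.215 + 0.545 = 0.975 m, so the parallel axis theorem gives I = 0.53167 + (5.37)(0.975)² = 5.6365 kg·m².
Total I = 0.27319 + 0.53621 + 0.26441 + 5.6365 = 6.7103 kg·m².

6.71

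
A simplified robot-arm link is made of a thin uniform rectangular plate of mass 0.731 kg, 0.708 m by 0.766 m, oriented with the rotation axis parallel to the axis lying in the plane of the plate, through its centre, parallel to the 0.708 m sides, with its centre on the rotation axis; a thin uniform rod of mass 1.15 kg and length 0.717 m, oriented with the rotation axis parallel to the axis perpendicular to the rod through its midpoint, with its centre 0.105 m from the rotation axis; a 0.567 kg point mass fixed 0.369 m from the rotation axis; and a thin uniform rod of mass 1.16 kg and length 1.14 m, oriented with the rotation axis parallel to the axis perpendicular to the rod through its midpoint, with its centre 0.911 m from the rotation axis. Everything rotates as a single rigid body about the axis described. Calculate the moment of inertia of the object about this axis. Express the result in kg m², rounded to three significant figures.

1.26

Rectangular plate: I_cm = (1/12)Mb² = (1/12)(0.731)(0.766)² = 0.035743 kg m²; axis through the centre, so I = 0.035743 kg m².
Thin rod: I_cm = (1/12)ML² = (1/12)(1.15)(0.717)² = 0.049267 kg m²; centre at d = 0.105 m, so the parallel axis theorem gives I = 0.049267 + (1.15)(0.105)² = 0.061946 kg m².
Point mass: I_cm = 0; centre at d = 0.369 m, so the parallel axis theorem gives I = 0 + (0.567)(0.369)² = 0.077203 kg m².
Thin rod: I_cm = (1/12)ML² = (1/12)(1.16)(1.14)² = 0.12563 kg m²; centre at d = 0.911 m, so the parallel axis theorem gives I = 0.12563 + (1.16)(0.911)² = 1.0883 kg m².
Total I = 0.035743 + 0.061946 + 0.077203 + 1.0883 = 1.2632 kg m².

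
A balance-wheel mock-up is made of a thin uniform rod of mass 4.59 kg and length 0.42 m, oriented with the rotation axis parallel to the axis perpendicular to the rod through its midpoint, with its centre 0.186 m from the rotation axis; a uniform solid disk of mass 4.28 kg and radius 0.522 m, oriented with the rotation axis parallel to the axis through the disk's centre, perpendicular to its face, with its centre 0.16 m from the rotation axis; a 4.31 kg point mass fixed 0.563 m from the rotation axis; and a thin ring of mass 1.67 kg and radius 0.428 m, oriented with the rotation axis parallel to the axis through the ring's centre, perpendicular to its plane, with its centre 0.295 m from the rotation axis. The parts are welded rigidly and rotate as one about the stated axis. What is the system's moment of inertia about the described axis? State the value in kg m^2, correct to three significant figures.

Thin rod: I_cm = (1/12)ML² = (1/12)(4.59)(0.42)² = 0.067473 kg m^2; centre at d = 0.186 m, so the parallel axis theorem gives I = 0.067473 + (4.59)(0.186)² = 0.22627 kg m^2.
Solid disk: I_cm = (1/2)MR² = (1/2)(4.28)(0.522)² = 0.58312 kg m^2; centre at d = 0.16 m, so the parallel axis theorem gives I = 0.58312 + (4.28)(0.16)² = 0.69268 kg m^2.
Point mass: I_cm = 0; centre at d = 0.563 m, so the parallel axis theorem gives I = 0 + (4.31)(0.563)² = 1.3661 kg m^2.
Thin ring: I_cm = MR² = (1.67)(0.428)² = 0.30592 kg m^2; centre at d = 0.295 m, so the parallel axis theorem gives I = 0.30592 + (1.67)(0.295)² = 0.45125 kg m^2.
Total I = 0.22627 + 0.69268 + 1.3661 + 0.45125 = 2.7363 kg m^2.

2.74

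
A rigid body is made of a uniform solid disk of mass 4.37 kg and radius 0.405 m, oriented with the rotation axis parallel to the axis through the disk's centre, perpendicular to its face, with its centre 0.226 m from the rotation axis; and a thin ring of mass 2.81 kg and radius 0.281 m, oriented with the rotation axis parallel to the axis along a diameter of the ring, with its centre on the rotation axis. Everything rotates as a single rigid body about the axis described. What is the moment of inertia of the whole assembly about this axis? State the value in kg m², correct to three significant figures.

Solid disk: I_cm = (1/2)MR² = (1/2)(4.37)(0.405)² = 0.35839 kg m²; centre at d = 0.226 m, so I = I_cm + Md² gives I = 0.35839 + (4.37)(0.226)² = 0.5816 kg m².
Thin ring: I_cm = (1/2)MR² = (1/2)(2.81)(0.281)² = 0.11094 kg m²; axis through the centre, so I = 0.11094 kg m².
Total I = 0.5816 + 0.11094 = 0.69254 kg m².

0.693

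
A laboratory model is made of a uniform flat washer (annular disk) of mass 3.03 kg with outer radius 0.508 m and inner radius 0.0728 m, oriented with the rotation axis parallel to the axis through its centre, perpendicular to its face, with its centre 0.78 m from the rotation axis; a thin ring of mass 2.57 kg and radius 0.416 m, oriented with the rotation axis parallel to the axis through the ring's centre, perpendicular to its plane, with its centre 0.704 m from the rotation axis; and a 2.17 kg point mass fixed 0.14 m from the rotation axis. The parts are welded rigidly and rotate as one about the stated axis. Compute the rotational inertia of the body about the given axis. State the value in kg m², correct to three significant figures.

Annular disk: I_cm = (1/2)M(R²+r²) = (1/2)(3.03)[(0.508)² + (0.0728)²] = 0.399 kg m²; centre at d = 0.78 m, so I = I_cm + Md² gives I = 0.399 + (3.03)(0.78)² = 2.2424 kg m².
Thin ring: I_cm = MR² = (2.57)(0.416)² = 0.44475 kg m²; centre at d = 0.704 m, so I = I_cm + Md² gives I = 0.44475 + (2.57)(0.704)² = 1.7185 kg m².
Point mass: I_cm = 0; centre at d = 0.14 m, so I = I_cm + Md² gives I = 0 + (2.17)(0.14)² = 0.042532 kg m².
Total I = 2.2424 + 1.7185 + 0.042532 = 4.0035 kg m².

4.00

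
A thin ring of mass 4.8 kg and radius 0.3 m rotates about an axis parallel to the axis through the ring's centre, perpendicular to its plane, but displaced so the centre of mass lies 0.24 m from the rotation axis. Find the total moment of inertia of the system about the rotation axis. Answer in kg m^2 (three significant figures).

I_cm = MR² = (4.8)(0.3)² = 0.432 kg m^2; centre at d = 0.24 m, so the parallel axis theorem gives I = 0.432 + (4.8)(0.24)² = 0.70848 kg m^2.

0.708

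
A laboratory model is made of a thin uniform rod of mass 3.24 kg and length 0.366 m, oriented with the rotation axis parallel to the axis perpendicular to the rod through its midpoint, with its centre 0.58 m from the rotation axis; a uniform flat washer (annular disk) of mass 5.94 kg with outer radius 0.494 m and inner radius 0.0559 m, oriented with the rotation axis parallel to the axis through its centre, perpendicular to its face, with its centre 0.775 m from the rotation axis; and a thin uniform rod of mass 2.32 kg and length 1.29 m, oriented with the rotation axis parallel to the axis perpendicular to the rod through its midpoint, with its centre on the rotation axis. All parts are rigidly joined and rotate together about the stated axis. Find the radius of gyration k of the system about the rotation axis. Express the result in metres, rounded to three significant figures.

0.707

Thin rod: I_cm = (1/12)ML² = (1/12)(3.24)(0.366)² = 0.036168 kg·m²; centre at d = 0.58 m, so the parallel axis theorem gives I = 0.036168 + (3.24)(0.58)² = 1.1261 kg·m².
Annular disk: I_cm = (1/2)M(R²+r²) = (1/2)(5.94)[(0.494)² + (0.0559)²] = 0.73407 kg·m²; centre at d = 0.775 m, so the parallel axis theorem gives I = 0.73407 + (5.94)(0.775)² = 4.3018 kg·m².
Thin rod: I_cm = (1/12)ML² = (1/12)(2.32)(1.29)² = 0.32173 kg·m²; axis through the centre, so I = 0.32173 kg·m².
Total I = 5.7496 kg·m²; total mass M = 11.5 kg.
k = √(I/M) = √(5.7496/11.5) = 0.70708 m.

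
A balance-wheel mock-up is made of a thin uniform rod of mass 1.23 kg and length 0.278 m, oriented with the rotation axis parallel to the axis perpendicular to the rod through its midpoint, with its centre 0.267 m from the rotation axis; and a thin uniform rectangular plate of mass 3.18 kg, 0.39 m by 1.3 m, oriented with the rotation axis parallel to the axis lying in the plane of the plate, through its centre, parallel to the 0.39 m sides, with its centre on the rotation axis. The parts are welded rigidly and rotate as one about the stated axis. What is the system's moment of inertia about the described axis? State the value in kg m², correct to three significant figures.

0.543

Thin rod: I_cm = (1/12)ML² = (1/12)(1.23)(0.278)² = 0.0079216 kg m²; centre at d = 0.267 m, so I = I_cm + Md² gives I = 0.0079216 + (1.23)(0.267)² = 0.095607 kg m².
Rectangular plate: I_cm = (1/12)Mb² = (1/12)(3.18)(1.3)² = 0.44785 kg m²; axis through the centre, so I = 0.44785 kg m².
Total I = 0.095607 + 0.44785 = 0.54346 kg m².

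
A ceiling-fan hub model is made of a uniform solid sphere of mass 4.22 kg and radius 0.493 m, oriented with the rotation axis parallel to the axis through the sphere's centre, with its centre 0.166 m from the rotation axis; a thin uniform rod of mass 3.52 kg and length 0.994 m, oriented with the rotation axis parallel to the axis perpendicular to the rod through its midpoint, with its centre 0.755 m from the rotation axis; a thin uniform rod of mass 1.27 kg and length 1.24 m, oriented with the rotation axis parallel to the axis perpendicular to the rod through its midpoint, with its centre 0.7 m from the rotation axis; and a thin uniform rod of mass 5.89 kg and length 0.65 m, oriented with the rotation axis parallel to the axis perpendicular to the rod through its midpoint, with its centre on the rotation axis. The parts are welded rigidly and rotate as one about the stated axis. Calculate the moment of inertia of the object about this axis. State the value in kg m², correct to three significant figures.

3.82

Solid sphere: I_cm = (2/5)MR² = (2/5)(4.22)(0.493)² = 0.41027 kg m²; centre at d = 0.166 m, so I = I_cm + Md² gives I = 0.41027 + (4.22)(0.166)² = 0.52655 kg m².
Thin rod: I_cm = (1/12)ML² = (1/12)(3.52)(0.994)² = 0.28982 kg m²; centre at d = 0.755 m, so I = I_cm + Md² gives I = 0.28982 + (3.52)(0.755)² = 2.2963 kg m².
Thin rod: I_cm = (1/12)ML² = (1/12)(1.27)(1.24)² = 0.16273 kg m²; centre at d = 0.7 m, so I = I_cm + Md² gives I = 0.16273 + (1.27)(0.7)² = 0.78503 kg m².
Thin rod: I_cm = (1/12)ML² = (1/12)(5.89)(0.65)² = 0.20738 kg m²; axis through the centre, so I = 0.20738 kg m².
Total I = 0.52655 + 2.2963 + 0.78503 + 0.20738 = 3.8153 kg m².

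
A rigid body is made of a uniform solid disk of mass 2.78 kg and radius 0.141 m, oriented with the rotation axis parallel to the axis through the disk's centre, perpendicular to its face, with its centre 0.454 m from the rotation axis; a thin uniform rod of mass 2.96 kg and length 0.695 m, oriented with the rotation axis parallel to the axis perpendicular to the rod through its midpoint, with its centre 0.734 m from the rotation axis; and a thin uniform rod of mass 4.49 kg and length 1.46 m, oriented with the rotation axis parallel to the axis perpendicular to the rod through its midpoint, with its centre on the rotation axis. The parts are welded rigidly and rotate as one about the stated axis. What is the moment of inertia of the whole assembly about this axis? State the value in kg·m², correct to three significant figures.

Solid disk: I_cm = (1/2)MR² = (1/2)(2.78)(0.141)² = 0.027635 kg·m²; centre at d = 0.454 m, so the parallel axis theorem gives I = 0.027635 + (2.78)(0.454)² = 0.60064 kg·m².
Thin rod: I_cm = (1/12)ML² = (1/12)(2.96)(0.695)² = 0.11915 kg·m²; centre at d = 0.734 m, so the parallel axis theorem gives I = 0.11915 + (2.96)(0.734)² = 1.7139 kg·m².
Thin rod: I_cm = (1/12)ML² = (1/12)(4.49)(1.46)² = 0.79757 kg·m²; axis through the centre, so I = 0.79757 kg·m².
Total I = 0.60064 + 1.7139 + 0.79757 = 3.1121 kg·m².

3.11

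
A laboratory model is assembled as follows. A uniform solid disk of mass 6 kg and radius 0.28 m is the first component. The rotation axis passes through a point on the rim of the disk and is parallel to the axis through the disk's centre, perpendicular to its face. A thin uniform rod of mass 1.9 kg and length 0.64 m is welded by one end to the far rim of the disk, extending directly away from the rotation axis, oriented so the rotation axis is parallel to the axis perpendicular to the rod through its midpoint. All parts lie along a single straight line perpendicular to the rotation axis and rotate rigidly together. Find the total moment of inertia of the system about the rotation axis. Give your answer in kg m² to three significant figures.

Solid disk: I_cm = (1/2)MR² = (1/2)(6)(0.28)² = 0.2352 kg m²; centre at d = 0.28 m, so the parallel axis theorem gives I = 0.2352 + (6)(0.28)² = 0.7056 kg m².
Thin rod: I_cm = (1/12)ML² = (1/12)(1.9)(0.64)² = 0.064853 kg m²; centre at d = 0.28 + 0.28 + 0.32 = 0.88 m, so the parallel axis theorem gives I = 0.064853 + (1.9)(0.88)² = 1.5362 kg m².
Total I = 0.7056 + 1.5362 = 2.2418 kg m².

2.24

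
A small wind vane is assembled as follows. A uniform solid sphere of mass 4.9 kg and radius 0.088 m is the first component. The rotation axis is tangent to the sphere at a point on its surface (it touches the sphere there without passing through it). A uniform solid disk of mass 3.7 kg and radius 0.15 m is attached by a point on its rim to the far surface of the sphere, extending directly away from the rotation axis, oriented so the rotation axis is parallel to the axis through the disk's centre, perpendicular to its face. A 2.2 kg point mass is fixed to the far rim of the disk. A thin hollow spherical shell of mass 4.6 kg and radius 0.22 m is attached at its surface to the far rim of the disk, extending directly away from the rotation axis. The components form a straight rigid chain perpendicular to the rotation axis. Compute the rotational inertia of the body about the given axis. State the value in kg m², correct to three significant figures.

3.36

Solid sphere: I_cm = (2/5)MR² = (2/5)(4.9)(0.088)² = 0.015178 kg m²; centre at d = 0.088 m, so the parallel axis theorem gives I = 0.015178 + (4.9)(0.088)² = 0.053124 kg m².
Solid disk: I_cm = (1/2)MR² = (1/2)(3.7)(0.15)² = 0.041625 kg m²; centre at d = 0.088 + 0.088 + 0.15 = 0.326 m, so the parallel axis theorem gives I = 0.041625 + (3.7)(0.326)² = 0.43485 kg m².
Point mass: I_cm = 0; centre at d = 0.088 + 0.088 + 0.15 + 0.15 = 0.476 m, so the parallel axis theorem gives I = 0 + (2.2)(0.476)² = 0.49847 kg m².
Spherical shell: I_cm = (2/3)MR² = (2/3)(4.6)(0.22)² = 0.14843 kg m²; centre at d = 0.088 + 0.088 + 0.15 + 0.15 + 0.22 = 0.696 m, so the parallel axis theorem gives I = 0.14843 + (4.6)(0.696)² = 2.3767 kg m².
Total I = 0.053124 + 0.43485 + 0.49847 + 2.3767 = 3.3632 kg m².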